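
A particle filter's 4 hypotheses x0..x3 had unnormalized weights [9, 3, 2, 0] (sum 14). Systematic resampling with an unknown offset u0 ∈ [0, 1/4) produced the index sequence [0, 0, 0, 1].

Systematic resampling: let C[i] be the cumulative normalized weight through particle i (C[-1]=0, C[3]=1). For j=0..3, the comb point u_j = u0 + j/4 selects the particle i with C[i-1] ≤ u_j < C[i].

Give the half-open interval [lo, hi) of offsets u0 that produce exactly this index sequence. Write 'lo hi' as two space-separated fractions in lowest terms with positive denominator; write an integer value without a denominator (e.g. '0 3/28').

0 3/28

C = [9/14, 6/7, 1, 1]
j=0 picked index 0: u0 ∈ [0, 9/14)
j=1 picked index 0: u0 ∈ [-1/4, 11/28)
j=2 picked index 0: u0 ∈ [-1/2, 1/7)
j=3 picked index 1: u0 ∈ [-3/28, 3/28)
intersection: [0, 3/28)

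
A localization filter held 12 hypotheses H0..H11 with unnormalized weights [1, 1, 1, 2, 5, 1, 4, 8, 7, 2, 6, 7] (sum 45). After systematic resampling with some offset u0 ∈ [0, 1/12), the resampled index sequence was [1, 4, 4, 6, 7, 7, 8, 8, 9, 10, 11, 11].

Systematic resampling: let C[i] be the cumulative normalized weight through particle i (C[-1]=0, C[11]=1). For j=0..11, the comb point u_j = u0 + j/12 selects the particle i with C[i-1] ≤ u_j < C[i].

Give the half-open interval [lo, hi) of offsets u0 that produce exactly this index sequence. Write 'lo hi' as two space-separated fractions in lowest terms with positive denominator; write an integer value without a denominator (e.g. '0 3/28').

C = [1/45, 2/45, 1/15, 1/9, 2/9, 11/45, 1/3, 23/45, 2/3, 32/45, 38/45, 1]
j=0 picked index 1: u0 ∈ [1/45, 2/45)
j=1 picked index 4: u0 ∈ [1/36, 5/36)
j=2 picked index 4: u0 ∈ [-1/18, 1/18)
j=3 picked index 6: u0 ∈ [-1/180, 1/12)
j=4 picked index 7: u0 ∈ [0, 8/45)
j=5 picked index 7: u0 ∈ [-1/12, 17/180)
j=6 picked index 8: u0 ∈ [1/90, 1/6)
j=7 picked index 8: u0 ∈ [-13/180, 1/12)
j=8 picked index 9: u0 ∈ [0, 2/45)
j=9 picked index 10: u0 ∈ [-7/180, 17/180)
j=10 picked index 11: u0 ∈ [1/90, 1/6)
j=11 picked index 11: u0 ∈ [-13/180, 1/12)
intersection: [1/36, 2/45)

1/36 2/45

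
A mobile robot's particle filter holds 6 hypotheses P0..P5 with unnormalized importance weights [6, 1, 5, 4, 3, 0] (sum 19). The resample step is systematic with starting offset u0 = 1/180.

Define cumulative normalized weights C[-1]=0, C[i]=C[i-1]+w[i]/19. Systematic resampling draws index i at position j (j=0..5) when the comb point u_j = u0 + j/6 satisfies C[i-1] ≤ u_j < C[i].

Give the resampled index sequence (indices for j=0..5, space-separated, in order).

0 0 1 2 3 3

C = [6/19, 7/19, 12/19, 16/19, 1, 1]
j=0: u_0=1/180 ∈ [0, 6/19) → index 0
j=1: u_1=31/180 ∈ [0, 6/19) → index 0
j=2: u_2=61/180 ∈ [6/19, 7/19) → index 1
j=3: u_3=91/180 ∈ [7/19, 12/19) → index 2
j=4: u_4=121/180 ∈ [12/19, 16/19) → index 3
j=5: u_5=151/180 ∈ [12/19, 16/19) → index 3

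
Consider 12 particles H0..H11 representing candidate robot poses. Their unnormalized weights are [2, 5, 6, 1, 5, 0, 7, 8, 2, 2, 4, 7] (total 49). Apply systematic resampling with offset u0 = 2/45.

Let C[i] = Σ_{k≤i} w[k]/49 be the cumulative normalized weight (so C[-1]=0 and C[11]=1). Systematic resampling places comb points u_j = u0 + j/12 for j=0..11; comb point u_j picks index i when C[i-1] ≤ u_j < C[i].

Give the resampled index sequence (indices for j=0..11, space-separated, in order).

C = [2/49, 1/7, 13/49, 2/7, 19/49, 19/49, 26/49, 34/49, 36/49, 38/49, 6/7, 1]
j=0: u_0=2/45 ∈ [2/49, 1/7) → index 1
j=1: u_1=23/180 ∈ [2/49, 1/7) → index 1
j=2: u_2=19/90 ∈ [1/7, 13/49) → index 2
j=3: u_3=53/180 ∈ [2/7, 19/49) → index 4
j=4: u_4=17/45 ∈ [2/7, 19/49) → index 4
j=5: u_5=83/180 ∈ [19/49, 26/49) → index 6
j=6: u_6=49/90 ∈ [26/49, 34/49) → index 7
j=7: u_7=113/180 ∈ [26/49, 34/49) → index 7
j=8: u_8=32/45 ∈ [34/49, 36/49) → index 8
j=9: u_9=143/180 ∈ [38/49, 6/7) → index 10
j=10: u_10=79/90 ∈ [6/7, 1) → index 11
j=11: u_11=173/180 ∈ [6/7, 1) → index 11

1 1 2 4 4 6 7 7 8 10 11 11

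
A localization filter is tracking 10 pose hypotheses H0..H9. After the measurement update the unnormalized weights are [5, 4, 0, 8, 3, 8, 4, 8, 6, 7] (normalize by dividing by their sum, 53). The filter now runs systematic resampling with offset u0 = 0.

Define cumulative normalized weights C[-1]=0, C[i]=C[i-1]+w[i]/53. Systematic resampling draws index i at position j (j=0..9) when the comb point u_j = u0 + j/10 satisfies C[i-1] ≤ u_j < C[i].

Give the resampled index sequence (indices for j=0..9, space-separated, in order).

C = [5/53, 9/53, 9/53, 17/53, 20/53, 28/53, 32/53, 40/53, 46/53, 1]
j=0: u_0=0 ∈ [0, 5/53) → index 0
j=1: u_1=1/10 ∈ [5/53, 9/53) → index 1
j=2: u_2=1/5 ∈ [9/53, 17/53) → index 3
j=3: u_3=3/10 ∈ [9/53, 17/53) → index 3
j=4: u_4=2/5 ∈ [20/53, 28/53) → index 5
j=5: u_5=1/2 ∈ [20/53, 28/53) → index 5
j=6: u_6=3/5 ∈ [28/53, 32/53) → index 6
j=7: u_7=7/10 ∈ [32/53, 40/53) → index 7
j=8: u_8=4/5 ∈ [40/53, 46/53) → index 8
j=9: u_9=9/10 ∈ [46/53, 1) → index 9

0 1 3 3 5 5 6 7 8 9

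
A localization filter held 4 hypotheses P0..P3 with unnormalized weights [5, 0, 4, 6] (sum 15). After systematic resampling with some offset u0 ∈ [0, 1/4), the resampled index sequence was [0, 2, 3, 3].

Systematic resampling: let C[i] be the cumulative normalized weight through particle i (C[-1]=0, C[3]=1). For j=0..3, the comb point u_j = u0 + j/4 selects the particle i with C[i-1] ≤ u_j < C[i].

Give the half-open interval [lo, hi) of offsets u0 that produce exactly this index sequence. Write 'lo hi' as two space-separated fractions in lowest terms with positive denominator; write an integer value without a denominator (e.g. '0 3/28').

1/10 1/4

C = [1/3, 1/3, 3/5, 1]
j=0 picked index 0: u0 ∈ [0, 1/3)
j=1 picked index 2: u0 ∈ [1/12, 7/20)
j=2 picked index 3: u0 ∈ [1/10, 1/2)
j=3 picked index 3: u0 ∈ [-3/20, 1/4)
intersection: [1/10, 1/4)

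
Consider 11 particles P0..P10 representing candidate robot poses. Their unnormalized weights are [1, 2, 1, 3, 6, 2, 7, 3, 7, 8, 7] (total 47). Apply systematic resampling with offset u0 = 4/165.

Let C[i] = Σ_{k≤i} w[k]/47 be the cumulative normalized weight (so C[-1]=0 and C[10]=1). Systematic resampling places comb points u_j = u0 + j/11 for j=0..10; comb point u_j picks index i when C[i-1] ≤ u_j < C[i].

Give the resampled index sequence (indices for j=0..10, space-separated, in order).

C = [1/47, 3/47, 4/47, 7/47, 13/47, 15/47, 22/47, 25/47, 32/47, 40/47, 1]
j=0: u_0=4/165 ∈ [1/47, 3/47) → index 1
j=1: u_1=19/165 ∈ [4/47, 7/47) → index 3
j=2: u_2=34/165 ∈ [7/47, 13/47) → index 4
j=3: u_3=49/165 ∈ [13/47, 15/47) → index 5
j=4: u_4=64/165 ∈ [15/47, 22/47) → index 6
j=5: u_5=79/165 ∈ [22/47, 25/47) → index 7
j=6: u_6=94/165 ∈ [25/47, 32/47) → index 8
j=7: u_7=109/165 ∈ [25/47, 32/47) → index 8
j=8: u_8=124/165 ∈ [32/47, 40/47) → index 9
j=9: u_9=139/165 ∈ [32/47, 40/47) → index 9
j=10: u_10=14/15 ∈ [40/47, 1) → index 10

1 3 4 5 6 7 8 8 9 9 10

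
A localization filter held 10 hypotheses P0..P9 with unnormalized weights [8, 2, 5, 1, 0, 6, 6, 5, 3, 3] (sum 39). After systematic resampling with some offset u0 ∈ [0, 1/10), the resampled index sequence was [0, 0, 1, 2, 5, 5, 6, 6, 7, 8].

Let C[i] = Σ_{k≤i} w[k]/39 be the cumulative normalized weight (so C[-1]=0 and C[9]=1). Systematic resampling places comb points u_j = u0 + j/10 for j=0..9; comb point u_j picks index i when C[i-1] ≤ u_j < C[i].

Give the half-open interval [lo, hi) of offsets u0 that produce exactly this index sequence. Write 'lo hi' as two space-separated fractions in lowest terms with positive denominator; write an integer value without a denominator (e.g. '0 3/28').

2/195 7/390

C = [8/39, 10/39, 5/13, 16/39, 16/39, 22/39, 28/39, 11/13, 12/13, 1]
j=0 picked index 0: u0 ∈ [0, 8/39)
j=1 picked index 0: u0 ∈ [-1/10, 41/390)
j=2 picked index 1: u0 ∈ [1/195, 11/195)
j=3 picked index 2: u0 ∈ [-17/390, 11/130)
j=4 picked index 5: u0 ∈ [2/195, 32/195)
j=5 picked index 5: u0 ∈ [-7/78, 5/78)
j=6 picked index 6: u0 ∈ [-7/195, 23/195)
j=7 picked index 6: u0 ∈ [-53/390, 7/390)
j=8 picked index 7: u0 ∈ [-16/195, 3/65)
j=9 picked index 8: u0 ∈ [-7/130, 3/130)
intersection: [2/195, 7/390)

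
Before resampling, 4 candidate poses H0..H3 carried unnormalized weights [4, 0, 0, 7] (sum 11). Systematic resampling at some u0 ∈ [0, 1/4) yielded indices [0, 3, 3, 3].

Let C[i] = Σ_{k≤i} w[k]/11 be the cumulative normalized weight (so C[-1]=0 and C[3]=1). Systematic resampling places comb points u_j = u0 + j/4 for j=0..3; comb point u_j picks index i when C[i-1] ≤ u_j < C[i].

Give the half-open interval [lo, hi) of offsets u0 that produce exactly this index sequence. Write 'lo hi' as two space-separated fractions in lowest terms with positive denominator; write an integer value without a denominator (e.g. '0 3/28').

5/44 1/4

C = [4/11, 4/11, 4/11, 1]
j=0 picked index 0: u0 ∈ [0, 4/11)
j=1 picked index 3: u0 ∈ [5/44, 3/4)
j=2 picked index 3: u0 ∈ [-3/22, 1/2)
j=3 picked index 3: u0 ∈ [-17/44, 1/4)
intersection: [5/44, 1/4)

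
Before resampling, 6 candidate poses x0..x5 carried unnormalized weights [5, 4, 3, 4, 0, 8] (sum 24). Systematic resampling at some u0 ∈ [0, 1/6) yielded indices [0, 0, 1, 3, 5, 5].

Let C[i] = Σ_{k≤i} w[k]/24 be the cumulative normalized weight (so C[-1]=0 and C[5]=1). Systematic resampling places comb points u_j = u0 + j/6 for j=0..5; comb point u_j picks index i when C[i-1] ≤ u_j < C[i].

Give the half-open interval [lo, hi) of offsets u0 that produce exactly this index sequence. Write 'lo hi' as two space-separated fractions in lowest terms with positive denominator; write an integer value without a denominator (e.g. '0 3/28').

0 1/24

C = [5/24, 3/8, 1/2, 2/3, 2/3, 1]
j=0 picked index 0: u0 ∈ [0, 5/24)
j=1 picked index 0: u0 ∈ [-1/6, 1/24)
j=2 picked index 1: u0 ∈ [-1/8, 1/24)
j=3 picked index 3: u0 ∈ [0, 1/6)
j=4 picked index 5: u0 ∈ [0, 1/3)
j=5 picked index 5: u0 ∈ [-1/6, 1/6)
intersection: [0, 1/24)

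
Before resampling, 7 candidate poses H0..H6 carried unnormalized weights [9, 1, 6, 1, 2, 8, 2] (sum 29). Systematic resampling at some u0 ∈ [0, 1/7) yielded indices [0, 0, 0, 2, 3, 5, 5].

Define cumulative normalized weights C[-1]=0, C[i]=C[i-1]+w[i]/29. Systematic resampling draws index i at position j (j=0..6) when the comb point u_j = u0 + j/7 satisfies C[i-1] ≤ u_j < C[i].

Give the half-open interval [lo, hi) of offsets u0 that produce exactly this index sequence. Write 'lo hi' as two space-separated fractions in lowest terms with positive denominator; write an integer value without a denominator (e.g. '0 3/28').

C = [9/29, 10/29, 16/29, 17/29, 19/29, 27/29, 1]
j=0 picked index 0: u0 ∈ [0, 9/29)
j=1 picked index 0: u0 ∈ [-1/7, 34/203)
j=2 picked index 0: u0 ∈ [-2/7, 5/203)
j=3 picked index 2: u0 ∈ [-17/203, 25/203)
j=4 picked index 3: u0 ∈ [-4/203, 3/203)
j=5 picked index 5: u0 ∈ [-12/203, 44/203)
j=6 picked index 5: u0 ∈ [-41/203, 15/203)
intersection: [0, 3/203)

0 3/203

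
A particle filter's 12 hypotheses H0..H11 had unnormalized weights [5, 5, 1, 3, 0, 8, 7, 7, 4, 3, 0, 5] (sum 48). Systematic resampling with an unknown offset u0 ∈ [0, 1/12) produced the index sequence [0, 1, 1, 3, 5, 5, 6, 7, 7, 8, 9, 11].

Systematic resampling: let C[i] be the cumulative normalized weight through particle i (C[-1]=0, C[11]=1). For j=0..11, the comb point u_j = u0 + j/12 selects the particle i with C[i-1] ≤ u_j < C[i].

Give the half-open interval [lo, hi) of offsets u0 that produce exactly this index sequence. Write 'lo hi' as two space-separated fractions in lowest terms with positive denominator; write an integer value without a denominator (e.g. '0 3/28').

1/48 1/24

C = [5/48, 5/24, 11/48, 7/24, 7/24, 11/24, 29/48, 3/4, 5/6, 43/48, 43/48, 1]
j=0 picked index 0: u0 ∈ [0, 5/48)
j=1 picked index 1: u0 ∈ [1/48, 1/8)
j=2 picked index 1: u0 ∈ [-1/16, 1/24)
j=3 picked index 3: u0 ∈ [-1/48, 1/24)
j=4 picked index 5: u0 ∈ [-1/24, 1/8)
j=5 picked index 5: u0 ∈ [-1/8, 1/24)
j=6 picked index 6: u0 ∈ [-1/24, 5/48)
j=7 picked index 7: u0 ∈ [1/48, 1/6)
j=8 picked index 7: u0 ∈ [-1/16, 1/12)
j=9 picked index 8: u0 ∈ [0, 1/12)
j=10 picked index 9: u0 ∈ [0, 1/16)
j=11 picked index 11: u0 ∈ [-1/48, 1/12)
intersection: [1/48, 1/24)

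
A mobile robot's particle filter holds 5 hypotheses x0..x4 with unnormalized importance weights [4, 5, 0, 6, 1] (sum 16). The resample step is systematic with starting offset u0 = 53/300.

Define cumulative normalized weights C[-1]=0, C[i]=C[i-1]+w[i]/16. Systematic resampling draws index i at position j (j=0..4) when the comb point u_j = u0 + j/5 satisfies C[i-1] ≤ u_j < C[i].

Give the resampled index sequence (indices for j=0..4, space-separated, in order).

0 1 3 3 4

C = [1/4, 9/16, 9/16, 15/16, 1]
j=0: u_0=53/300 ∈ [0, 1/4) → index 0
j=1: u_1=113/300 ∈ [1/4, 9/16) → index 1
j=2: u_2=173/300 ∈ [9/16, 15/16) → index 3
j=3: u_3=233/300 ∈ [9/16, 15/16) → index 3
j=4: u_4=293/300 ∈ [15/16, 1) → index 4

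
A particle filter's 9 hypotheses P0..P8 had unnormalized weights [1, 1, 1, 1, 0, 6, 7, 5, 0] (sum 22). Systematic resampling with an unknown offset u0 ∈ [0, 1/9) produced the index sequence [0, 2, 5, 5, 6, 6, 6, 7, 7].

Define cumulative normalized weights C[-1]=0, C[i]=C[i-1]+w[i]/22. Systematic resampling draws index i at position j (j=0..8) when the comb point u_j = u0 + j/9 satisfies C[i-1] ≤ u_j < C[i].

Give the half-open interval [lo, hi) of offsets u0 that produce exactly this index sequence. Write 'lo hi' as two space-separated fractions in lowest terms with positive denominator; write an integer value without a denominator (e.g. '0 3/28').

1/99 5/198

C = [1/22, 1/11, 3/22, 2/11, 2/11, 5/11, 17/22, 1, 1]
j=0 picked index 0: u0 ∈ [0, 1/22)
j=1 picked index 2: u0 ∈ [-2/99, 5/198)
j=2 picked index 5: u0 ∈ [-4/99, 23/99)
j=3 picked index 5: u0 ∈ [-5/33, 4/33)
j=4 picked index 6: u0 ∈ [1/99, 65/198)
j=5 picked index 6: u0 ∈ [-10/99, 43/198)
j=6 picked index 6: u0 ∈ [-7/33, 7/66)
j=7 picked index 7: u0 ∈ [-1/198, 2/9)
j=8 picked index 7: u0 ∈ [-23/198, 1/9)
intersection: [1/99, 5/198)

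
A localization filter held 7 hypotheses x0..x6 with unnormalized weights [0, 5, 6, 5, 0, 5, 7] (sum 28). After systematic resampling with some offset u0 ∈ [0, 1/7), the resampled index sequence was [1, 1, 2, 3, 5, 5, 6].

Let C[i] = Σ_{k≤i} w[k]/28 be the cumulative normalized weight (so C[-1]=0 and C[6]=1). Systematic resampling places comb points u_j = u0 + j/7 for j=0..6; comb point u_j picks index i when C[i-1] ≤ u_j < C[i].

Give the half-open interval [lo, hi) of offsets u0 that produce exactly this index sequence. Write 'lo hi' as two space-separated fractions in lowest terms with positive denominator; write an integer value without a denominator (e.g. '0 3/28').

0 1/28

C = [0, 5/28, 11/28, 4/7, 4/7, 3/4, 1]
j=0 picked index 1: u0 ∈ [0, 5/28)
j=1 picked index 1: u0 ∈ [-1/7, 1/28)
j=2 picked index 2: u0 ∈ [-3/28, 3/28)
j=3 picked index 3: u0 ∈ [-1/28, 1/7)
j=4 picked index 5: u0 ∈ [0, 5/28)
j=5 picked index 5: u0 ∈ [-1/7, 1/28)
j=6 picked index 6: u0 ∈ [-3/28, 1/7)
intersection: [0, 1/28)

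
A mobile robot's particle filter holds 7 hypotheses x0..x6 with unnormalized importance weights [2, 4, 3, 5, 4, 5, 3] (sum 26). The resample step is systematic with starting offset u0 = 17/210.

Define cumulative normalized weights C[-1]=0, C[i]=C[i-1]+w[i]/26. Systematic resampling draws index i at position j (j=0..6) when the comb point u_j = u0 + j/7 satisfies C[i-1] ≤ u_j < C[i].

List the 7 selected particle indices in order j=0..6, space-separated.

C = [1/13, 3/13, 9/26, 7/13, 9/13, 23/26, 1]
j=0: u_0=17/210 ∈ [1/13, 3/13) → index 1
j=1: u_1=47/210 ∈ [1/13, 3/13) → index 1
j=2: u_2=11/30 ∈ [9/26, 7/13) → index 3
j=3: u_3=107/210 ∈ [9/26, 7/13) → index 3
j=4: u_4=137/210 ∈ [7/13, 9/13) → index 4
j=5: u_5=167/210 ∈ [9/13, 23/26) → index 5
j=6: u_6=197/210 ∈ [23/26, 1) → index 6

1 1 3 3 4 5 6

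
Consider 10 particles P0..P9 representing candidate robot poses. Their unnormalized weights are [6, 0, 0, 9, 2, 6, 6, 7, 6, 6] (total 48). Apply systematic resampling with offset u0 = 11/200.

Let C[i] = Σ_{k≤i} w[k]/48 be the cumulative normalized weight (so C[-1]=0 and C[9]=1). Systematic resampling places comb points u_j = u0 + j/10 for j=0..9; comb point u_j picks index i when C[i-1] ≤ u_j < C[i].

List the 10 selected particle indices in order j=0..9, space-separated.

0 3 3 5 5 6 7 8 8 9

C = [1/8, 1/8, 1/8, 5/16, 17/48, 23/48, 29/48, 3/4, 7/8, 1]
j=0: u_0=11/200 ∈ [0, 1/8) → index 0
j=1: u_1=31/200 ∈ [1/8, 5/16) → index 3
j=2: u_2=51/200 ∈ [1/8, 5/16) → index 3
j=3: u_3=71/200 ∈ [17/48, 23/48) → index 5
j=4: u_4=91/200 ∈ [17/48, 23/48) → index 5
j=5: u_5=111/200 ∈ [23/48, 29/48) → index 6
j=6: u_6=131/200 ∈ [29/48, 3/4) → index 7
j=7: u_7=151/200 ∈ [3/4, 7/8) → index 8
j=8: u_8=171/200 ∈ [3/4, 7/8) → index 8
j=9: u_9=191/200 ∈ [7/8, 1) → index 9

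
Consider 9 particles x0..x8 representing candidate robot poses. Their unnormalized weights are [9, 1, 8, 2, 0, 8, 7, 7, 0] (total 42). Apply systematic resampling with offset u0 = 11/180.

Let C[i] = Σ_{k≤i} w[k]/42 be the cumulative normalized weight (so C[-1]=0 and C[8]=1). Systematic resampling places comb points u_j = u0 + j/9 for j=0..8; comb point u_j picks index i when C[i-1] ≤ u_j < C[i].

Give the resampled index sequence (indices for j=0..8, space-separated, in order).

C = [3/14, 5/21, 3/7, 10/21, 10/21, 2/3, 5/6, 1, 1]
j=0: u_0=11/180 ∈ [0, 3/14) → index 0
j=1: u_1=31/180 ∈ [0, 3/14) → index 0
j=2: u_2=17/60 ∈ [5/21, 3/7) → index 2
j=3: u_3=71/180 ∈ [5/21, 3/7) → index 2
j=4: u_4=91/180 ∈ [10/21, 2/3) → index 5
j=5: u_5=37/60 ∈ [10/21, 2/3) → index 5
j=6: u_6=131/180 ∈ [2/3, 5/6) → index 6
j=7: u_7=151/180 ∈ [5/6, 1) → index 7
j=8: u_8=19/20 ∈ [5/6, 1) → index 7

0 0 2 2 5 5 6 7 7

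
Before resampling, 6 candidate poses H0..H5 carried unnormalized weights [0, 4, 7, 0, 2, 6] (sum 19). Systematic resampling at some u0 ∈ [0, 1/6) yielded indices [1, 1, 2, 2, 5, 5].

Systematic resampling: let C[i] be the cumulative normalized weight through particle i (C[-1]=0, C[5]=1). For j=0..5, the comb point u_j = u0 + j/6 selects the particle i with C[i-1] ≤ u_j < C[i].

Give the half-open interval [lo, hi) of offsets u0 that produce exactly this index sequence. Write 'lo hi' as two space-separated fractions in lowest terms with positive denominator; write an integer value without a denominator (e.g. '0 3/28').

1/57 5/114

C = [0, 4/19, 11/19, 11/19, 13/19, 1]
j=0 picked index 1: u0 ∈ [0, 4/19)
j=1 picked index 1: u0 ∈ [-1/6, 5/114)
j=2 picked index 2: u0 ∈ [-7/57, 14/57)
j=3 picked index 2: u0 ∈ [-11/38, 3/38)
j=4 picked index 5: u0 ∈ [1/57, 1/3)
j=5 picked index 5: u0 ∈ [-17/114, 1/6)
intersection: [1/57, 5/114)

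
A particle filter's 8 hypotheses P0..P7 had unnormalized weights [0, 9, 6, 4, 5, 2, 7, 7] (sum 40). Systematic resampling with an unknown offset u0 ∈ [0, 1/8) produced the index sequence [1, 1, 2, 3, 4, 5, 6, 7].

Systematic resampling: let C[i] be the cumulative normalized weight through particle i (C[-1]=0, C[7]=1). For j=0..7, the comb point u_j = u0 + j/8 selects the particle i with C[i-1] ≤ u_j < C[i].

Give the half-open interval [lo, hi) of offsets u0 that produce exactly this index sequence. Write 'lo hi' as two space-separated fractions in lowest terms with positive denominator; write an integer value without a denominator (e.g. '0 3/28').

C = [0, 9/40, 3/8, 19/40, 3/5, 13/20, 33/40, 1]
j=0 picked index 1: u0 ∈ [0, 9/40)
j=1 picked index 1: u0 ∈ [-1/8, 1/10)
j=2 picked index 2: u0 ∈ [-1/40, 1/8)
j=3 picked index 3: u0 ∈ [0, 1/10)
j=4 picked index 4: u0 ∈ [-1/40, 1/10)
j=5 picked index 5: u0 ∈ [-1/40, 1/40)
j=6 picked index 6: u0 ∈ [-1/10, 3/40)
j=7 picked index 7: u0 ∈ [-1/20, 1/8)
intersection: [0, 1/40)

0 1/40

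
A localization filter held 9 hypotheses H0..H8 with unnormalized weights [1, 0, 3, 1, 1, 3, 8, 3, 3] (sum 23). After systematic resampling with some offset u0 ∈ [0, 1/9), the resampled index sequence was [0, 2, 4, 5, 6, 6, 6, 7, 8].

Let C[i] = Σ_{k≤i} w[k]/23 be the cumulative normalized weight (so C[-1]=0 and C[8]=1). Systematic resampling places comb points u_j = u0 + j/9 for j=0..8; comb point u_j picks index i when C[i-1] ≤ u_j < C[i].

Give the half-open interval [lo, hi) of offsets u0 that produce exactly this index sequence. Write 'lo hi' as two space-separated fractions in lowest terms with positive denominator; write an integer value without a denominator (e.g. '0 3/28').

C = [1/23, 1/23, 4/23, 5/23, 6/23, 9/23, 17/23, 20/23, 1]
j=0 picked index 0: u0 ∈ [0, 1/23)
j=1 picked index 2: u0 ∈ [-14/207, 13/207)
j=2 picked index 4: u0 ∈ [-1/207, 8/207)
j=3 picked index 5: u0 ∈ [-5/69, 4/69)
j=4 picked index 6: u0 ∈ [-11/207, 61/207)
j=5 picked index 6: u0 ∈ [-34/207, 38/207)
j=6 picked index 6: u0 ∈ [-19/69, 5/69)
j=7 picked index 7: u0 ∈ [-8/207, 19/207)
j=8 picked index 8: u0 ∈ [-4/207, 1/9)
intersection: [0, 8/207)

0 8/207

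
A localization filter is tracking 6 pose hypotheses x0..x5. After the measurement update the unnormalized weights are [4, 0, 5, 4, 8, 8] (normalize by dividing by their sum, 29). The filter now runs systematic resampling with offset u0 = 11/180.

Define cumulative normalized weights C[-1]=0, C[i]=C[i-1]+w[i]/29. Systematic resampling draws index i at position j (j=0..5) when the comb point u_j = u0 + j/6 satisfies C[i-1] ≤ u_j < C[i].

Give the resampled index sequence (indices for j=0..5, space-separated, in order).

C = [4/29, 4/29, 9/29, 13/29, 21/29, 1]
j=0: u_0=11/180 ∈ [0, 4/29) → index 0
j=1: u_1=41/180 ∈ [4/29, 9/29) → index 2
j=2: u_2=71/180 ∈ [9/29, 13/29) → index 3
j=3: u_3=101/180 ∈ [13/29, 21/29) → index 4
j=4: u_4=131/180 ∈ [21/29, 1) → index 5
j=5: u_5=161/180 ∈ [21/29, 1) → index 5

0 2 3 4 5 5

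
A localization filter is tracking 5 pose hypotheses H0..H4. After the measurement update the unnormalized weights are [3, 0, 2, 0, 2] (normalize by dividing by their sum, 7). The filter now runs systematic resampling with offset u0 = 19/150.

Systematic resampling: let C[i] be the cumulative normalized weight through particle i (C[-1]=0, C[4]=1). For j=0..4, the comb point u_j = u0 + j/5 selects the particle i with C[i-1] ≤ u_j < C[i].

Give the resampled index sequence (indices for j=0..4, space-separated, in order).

0 0 2 4 4

C = [3/7, 3/7, 5/7, 5/7, 1]
j=0: u_0=19/150 ∈ [0, 3/7) → index 0
j=1: u_1=49/150 ∈ [0, 3/7) → index 0
j=2: u_2=79/150 ∈ [3/7, 5/7) → index 2
j=3: u_3=109/150 ∈ [5/7, 1) → index 4
j=4: u_4=139/150 ∈ [5/7, 1) → index 4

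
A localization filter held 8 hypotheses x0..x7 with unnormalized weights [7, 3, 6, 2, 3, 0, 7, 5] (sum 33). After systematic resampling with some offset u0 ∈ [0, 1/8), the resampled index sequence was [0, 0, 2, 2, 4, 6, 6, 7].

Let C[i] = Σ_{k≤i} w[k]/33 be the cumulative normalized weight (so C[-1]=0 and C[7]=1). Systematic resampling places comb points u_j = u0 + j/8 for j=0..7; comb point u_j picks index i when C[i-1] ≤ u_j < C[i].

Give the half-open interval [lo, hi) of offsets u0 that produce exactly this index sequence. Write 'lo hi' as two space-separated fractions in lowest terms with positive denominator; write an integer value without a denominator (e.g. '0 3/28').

7/132 23/264

C = [7/33, 10/33, 16/33, 6/11, 7/11, 7/11, 28/33, 1]
j=0 picked index 0: u0 ∈ [0, 7/33)
j=1 picked index 0: u0 ∈ [-1/8, 23/264)
j=2 picked index 2: u0 ∈ [7/132, 31/132)
j=3 picked index 2: u0 ∈ [-19/264, 29/264)
j=4 picked index 4: u0 ∈ [1/22, 3/22)
j=5 picked index 6: u0 ∈ [1/88, 59/264)
j=6 picked index 6: u0 ∈ [-5/44, 13/132)
j=7 picked index 7: u0 ∈ [-7/264, 1/8)
intersection: [7/132, 23/264)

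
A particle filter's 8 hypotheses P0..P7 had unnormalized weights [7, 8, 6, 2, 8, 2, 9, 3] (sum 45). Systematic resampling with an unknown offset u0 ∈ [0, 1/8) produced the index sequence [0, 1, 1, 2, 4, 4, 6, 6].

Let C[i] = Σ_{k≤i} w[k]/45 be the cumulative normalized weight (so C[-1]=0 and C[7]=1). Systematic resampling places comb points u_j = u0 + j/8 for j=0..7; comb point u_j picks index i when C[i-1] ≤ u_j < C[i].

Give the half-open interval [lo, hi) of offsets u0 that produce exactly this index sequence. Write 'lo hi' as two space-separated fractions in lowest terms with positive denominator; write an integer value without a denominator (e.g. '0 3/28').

11/360 7/120

C = [7/45, 1/3, 7/15, 23/45, 31/45, 11/15, 14/15, 1]
j=0 picked index 0: u0 ∈ [0, 7/45)
j=1 picked index 1: u0 ∈ [11/360, 5/24)
j=2 picked index 1: u0 ∈ [-17/180, 1/12)
j=3 picked index 2: u0 ∈ [-1/24, 11/120)
j=4 picked index 4: u0 ∈ [1/90, 17/90)
j=5 picked index 4: u0 ∈ [-41/360, 23/360)
j=6 picked index 6: u0 ∈ [-1/60, 11/60)
j=7 picked index 6: u0 ∈ [-17/120, 7/120)
intersection: [11/360, 7/120)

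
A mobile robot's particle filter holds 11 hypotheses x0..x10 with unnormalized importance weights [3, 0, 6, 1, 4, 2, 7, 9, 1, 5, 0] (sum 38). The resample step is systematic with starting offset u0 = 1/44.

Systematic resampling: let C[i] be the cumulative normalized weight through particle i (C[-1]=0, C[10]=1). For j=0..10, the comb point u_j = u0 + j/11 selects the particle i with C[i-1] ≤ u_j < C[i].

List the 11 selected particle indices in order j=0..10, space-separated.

0 2 2 4 5 6 6 7 7 7 9

C = [3/38, 3/38, 9/38, 5/19, 7/19, 8/19, 23/38, 16/19, 33/38, 1, 1]
j=0: u_0=1/44 ∈ [0, 3/38) → index 0
j=1: u_1=5/44 ∈ [3/38, 9/38) → index 2
j=2: u_2=9/44 ∈ [3/38, 9/38) → index 2
j=3: u_3=13/44 ∈ [5/19, 7/19) → index 4
j=4: u_4=17/44 ∈ [7/19, 8/19) → index 5
j=5: u_5=21/44 ∈ [8/19, 23/38) → index 6
j=6: u_6=25/44 ∈ [8/19, 23/38) → index 6
j=7: u_7=29/44 ∈ [23/38, 16/19) → index 7
j=8: u_8=3/4 ∈ [23/38, 16/19) → index 7
j=9: u_9=37/44 ∈ [23/38, 16/19) → index 7
j=10: u_10=41/44 ∈ [33/38, 1) → index 9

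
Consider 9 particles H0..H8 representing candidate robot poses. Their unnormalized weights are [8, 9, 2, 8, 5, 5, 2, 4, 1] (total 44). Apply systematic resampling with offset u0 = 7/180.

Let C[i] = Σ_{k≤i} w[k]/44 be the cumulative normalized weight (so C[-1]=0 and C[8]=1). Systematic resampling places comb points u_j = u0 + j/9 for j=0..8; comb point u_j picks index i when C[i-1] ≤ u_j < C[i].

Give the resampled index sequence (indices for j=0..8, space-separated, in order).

0 0 1 1 3 3 4 5 7

C = [2/11, 17/44, 19/44, 27/44, 8/11, 37/44, 39/44, 43/44, 1]
j=0: u_0=7/180 ∈ [0, 2/11) → index 0
j=1: u_1=3/20 ∈ [0, 2/11) → index 0
j=2: u_2=47/180 ∈ [2/11, 17/44) → index 1
j=3: u_3=67/180 ∈ [2/11, 17/44) → index 1
j=4: u_4=29/60 ∈ [19/44, 27/44) → index 3
j=5: u_5=107/180 ∈ [19/44, 27/44) → index 3
j=6: u_6=127/180 ∈ [27/44, 8/11) → index 4
j=7: u_7=49/60 ∈ [8/11, 37/44) → index 5
j=8: u_8=167/180 ∈ [39/44, 43/44) → index 7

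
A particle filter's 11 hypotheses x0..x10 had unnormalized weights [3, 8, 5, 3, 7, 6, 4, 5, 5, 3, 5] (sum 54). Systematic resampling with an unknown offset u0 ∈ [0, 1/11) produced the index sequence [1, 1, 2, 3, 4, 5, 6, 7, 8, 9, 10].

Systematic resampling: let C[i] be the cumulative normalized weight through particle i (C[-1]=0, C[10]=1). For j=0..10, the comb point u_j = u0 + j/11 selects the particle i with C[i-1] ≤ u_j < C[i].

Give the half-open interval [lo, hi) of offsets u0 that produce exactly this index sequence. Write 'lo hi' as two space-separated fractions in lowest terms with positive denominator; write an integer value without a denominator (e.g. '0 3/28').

1/18 47/594

C = [1/18, 11/54, 8/27, 19/54, 13/27, 16/27, 2/3, 41/54, 23/27, 49/54, 1]
j=0 picked index 1: u0 ∈ [1/18, 11/54)
j=1 picked index 1: u0 ∈ [-7/198, 67/594)
j=2 picked index 2: u0 ∈ [13/594, 34/297)
j=3 picked index 3: u0 ∈ [7/297, 47/594)
j=4 picked index 4: u0 ∈ [-7/594, 35/297)
j=5 picked index 5: u0 ∈ [8/297, 41/297)
j=6 picked index 6: u0 ∈ [14/297, 4/33)
j=7 picked index 7: u0 ∈ [1/33, 73/594)
j=8 picked index 8: u0 ∈ [19/594, 37/297)
j=9 picked index 9: u0 ∈ [10/297, 53/594)
j=10 picked index 10: u0 ∈ [-1/594, 1/11)
intersection: [1/18, 47/594)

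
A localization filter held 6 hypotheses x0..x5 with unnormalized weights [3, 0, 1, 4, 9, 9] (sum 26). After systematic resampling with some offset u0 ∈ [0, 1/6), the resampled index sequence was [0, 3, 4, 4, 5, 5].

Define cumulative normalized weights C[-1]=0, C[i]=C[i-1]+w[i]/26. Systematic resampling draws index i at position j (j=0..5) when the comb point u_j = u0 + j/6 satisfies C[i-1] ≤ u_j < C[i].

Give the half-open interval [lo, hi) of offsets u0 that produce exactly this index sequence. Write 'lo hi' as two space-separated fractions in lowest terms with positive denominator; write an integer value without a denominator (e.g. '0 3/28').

C = [3/26, 3/26, 2/13, 4/13, 17/26, 1]
j=0 picked index 0: u0 ∈ [0, 3/26)
j=1 picked index 3: u0 ∈ [-1/78, 11/78)
j=2 picked index 4: u0 ∈ [-1/39, 25/78)
j=3 picked index 4: u0 ∈ [-5/26, 2/13)
j=4 picked index 5: u0 ∈ [-1/78, 1/3)
j=5 picked index 5: u0 ∈ [-7/39, 1/6)
intersection: [0, 3/26)

0 3/26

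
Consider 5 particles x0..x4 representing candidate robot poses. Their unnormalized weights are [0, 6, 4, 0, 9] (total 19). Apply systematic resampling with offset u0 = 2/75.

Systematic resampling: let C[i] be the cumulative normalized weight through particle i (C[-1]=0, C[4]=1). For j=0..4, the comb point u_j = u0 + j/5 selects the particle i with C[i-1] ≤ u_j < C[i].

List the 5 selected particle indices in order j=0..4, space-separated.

C = [0, 6/19, 10/19, 10/19, 1]
j=0: u_0=2/75 ∈ [0, 6/19) → index 1
j=1: u_1=17/75 ∈ [0, 6/19) → index 1
j=2: u_2=32/75 ∈ [6/19, 10/19) → index 2
j=3: u_3=47/75 ∈ [10/19, 1) → index 4
j=4: u_4=62/75 ∈ [10/19, 1) → index 4

1 1 2 4 4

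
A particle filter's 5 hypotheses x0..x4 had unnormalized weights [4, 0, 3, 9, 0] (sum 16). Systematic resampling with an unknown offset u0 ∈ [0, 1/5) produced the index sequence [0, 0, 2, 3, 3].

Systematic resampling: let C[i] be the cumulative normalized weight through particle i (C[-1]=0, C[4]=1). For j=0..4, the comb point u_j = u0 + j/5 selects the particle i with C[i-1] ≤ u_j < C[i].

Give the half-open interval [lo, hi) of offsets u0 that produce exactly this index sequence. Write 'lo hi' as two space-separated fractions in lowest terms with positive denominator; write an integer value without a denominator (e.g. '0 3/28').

C = [1/4, 1/4, 7/16, 1, 1]
j=0 picked index 0: u0 ∈ [0, 1/4)
j=1 picked index 0: u0 ∈ [-1/5, 1/20)
j=2 picked index 2: u0 ∈ [-3/20, 3/80)
j=3 picked index 3: u0 ∈ [-13/80, 2/5)
j=4 picked index 3: u0 ∈ [-29/80, 1/5)
intersection: [0, 3/80)

0 3/80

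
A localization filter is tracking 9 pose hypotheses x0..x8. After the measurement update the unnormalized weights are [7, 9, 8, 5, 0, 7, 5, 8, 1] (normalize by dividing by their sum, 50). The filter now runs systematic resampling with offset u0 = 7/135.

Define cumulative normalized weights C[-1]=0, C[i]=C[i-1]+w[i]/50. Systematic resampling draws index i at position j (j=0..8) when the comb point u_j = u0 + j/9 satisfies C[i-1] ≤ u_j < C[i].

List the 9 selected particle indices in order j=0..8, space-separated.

0 1 1 2 3 5 5 7 7

C = [7/50, 8/25, 12/25, 29/50, 29/50, 18/25, 41/50, 49/50, 1]
j=0: u_0=7/135 ∈ [0, 7/50) → index 0
j=1: u_1=22/135 ∈ [7/50, 8/25) → index 1
j=2: u_2=37/135 ∈ [7/50, 8/25) → index 1
j=3: u_3=52/135 ∈ [8/25, 12/25) → index 2
j=4: u_4=67/135 ∈ [12/25, 29/50) → index 3
j=5: u_5=82/135 ∈ [29/50, 18/25) → index 5
j=6: u_6=97/135 ∈ [29/50, 18/25) → index 5
j=7: u_7=112/135 ∈ [41/50, 49/50) → index 7
j=8: u_8=127/135 ∈ [41/50, 49/50) → index 7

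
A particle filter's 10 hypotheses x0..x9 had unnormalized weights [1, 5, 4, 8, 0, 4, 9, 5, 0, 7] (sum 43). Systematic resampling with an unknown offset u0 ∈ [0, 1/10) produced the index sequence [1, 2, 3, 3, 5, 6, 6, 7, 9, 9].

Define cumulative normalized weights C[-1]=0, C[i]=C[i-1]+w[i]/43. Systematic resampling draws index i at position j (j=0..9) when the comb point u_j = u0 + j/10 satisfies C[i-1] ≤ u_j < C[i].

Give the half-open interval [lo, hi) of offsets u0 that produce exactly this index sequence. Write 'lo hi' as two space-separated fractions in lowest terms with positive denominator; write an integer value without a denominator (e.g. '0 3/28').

C = [1/43, 6/43, 10/43, 18/43, 18/43, 22/43, 31/43, 36/43, 36/43, 1]
j=0 picked index 1: u0 ∈ [1/43, 6/43)
j=1 picked index 2: u0 ∈ [17/430, 57/430)
j=2 picked index 3: u0 ∈ [7/215, 47/215)
j=3 picked index 3: u0 ∈ [-29/430, 51/430)
j=4 picked index 5: u0 ∈ [4/215, 24/215)
j=5 picked index 6: u0 ∈ [1/86, 19/86)
j=6 picked index 6: u0 ∈ [-19/215, 26/215)
j=7 picked index 7: u0 ∈ [9/430, 59/430)
j=8 picked index 9: u0 ∈ [8/215, 1/5)
j=9 picked index 9: u0 ∈ [-27/430, 1/10)
intersection: [17/430, 1/10)

17/430 1/10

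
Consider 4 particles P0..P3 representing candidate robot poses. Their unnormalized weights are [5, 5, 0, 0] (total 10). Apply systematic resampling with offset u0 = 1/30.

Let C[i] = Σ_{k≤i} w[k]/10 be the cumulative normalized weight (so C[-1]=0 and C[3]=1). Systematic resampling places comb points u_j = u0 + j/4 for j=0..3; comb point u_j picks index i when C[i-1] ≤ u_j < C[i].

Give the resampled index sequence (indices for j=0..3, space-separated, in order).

0 0 1 1

C = [1/2, 1, 1, 1]
j=0: u_0=1/30 ∈ [0, 1/2) → index 0
j=1: u_1=17/60 ∈ [0, 1/2) → index 0
j=2: u_2=8/15 ∈ [1/2, 1) → index 1
j=3: u_3=47/60 ∈ [1/2, 1) → index 1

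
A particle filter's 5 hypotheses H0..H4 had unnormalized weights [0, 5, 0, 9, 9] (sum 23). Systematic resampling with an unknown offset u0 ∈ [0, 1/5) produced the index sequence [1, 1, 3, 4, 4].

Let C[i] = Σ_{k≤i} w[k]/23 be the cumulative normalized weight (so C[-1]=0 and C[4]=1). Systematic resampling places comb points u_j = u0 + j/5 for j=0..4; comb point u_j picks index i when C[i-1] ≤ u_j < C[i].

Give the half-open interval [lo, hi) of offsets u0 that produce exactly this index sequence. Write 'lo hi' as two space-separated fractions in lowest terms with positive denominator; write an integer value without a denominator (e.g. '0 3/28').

1/115 2/115

C = [0, 5/23, 5/23, 14/23, 1]
j=0 picked index 1: u0 ∈ [0, 5/23)
j=1 picked index 1: u0 ∈ [-1/5, 2/115)
j=2 picked index 3: u0 ∈ [-21/115, 24/115)
j=3 picked index 4: u0 ∈ [1/115, 2/5)
j=4 picked index 4: u0 ∈ [-22/115, 1/5)
intersection: [1/115, 2/115)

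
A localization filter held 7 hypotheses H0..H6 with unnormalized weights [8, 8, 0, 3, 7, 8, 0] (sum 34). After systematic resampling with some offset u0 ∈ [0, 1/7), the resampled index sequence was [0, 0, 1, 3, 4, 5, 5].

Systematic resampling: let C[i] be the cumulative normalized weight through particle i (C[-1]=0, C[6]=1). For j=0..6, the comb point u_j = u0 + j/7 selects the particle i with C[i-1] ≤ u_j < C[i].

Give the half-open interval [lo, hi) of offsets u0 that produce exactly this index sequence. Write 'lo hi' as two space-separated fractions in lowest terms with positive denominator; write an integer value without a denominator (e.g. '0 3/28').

6/119 11/119

C = [4/17, 8/17, 8/17, 19/34, 13/17, 1, 1]
j=0 picked index 0: u0 ∈ [0, 4/17)
j=1 picked index 0: u0 ∈ [-1/7, 11/119)
j=2 picked index 1: u0 ∈ [-6/119, 22/119)
j=3 picked index 3: u0 ∈ [5/119, 31/238)
j=4 picked index 4: u0 ∈ [-3/238, 23/119)
j=5 picked index 5: u0 ∈ [6/119, 2/7)
j=6 picked index 5: u0 ∈ [-11/119, 1/7)
intersection: [6/119, 11/119)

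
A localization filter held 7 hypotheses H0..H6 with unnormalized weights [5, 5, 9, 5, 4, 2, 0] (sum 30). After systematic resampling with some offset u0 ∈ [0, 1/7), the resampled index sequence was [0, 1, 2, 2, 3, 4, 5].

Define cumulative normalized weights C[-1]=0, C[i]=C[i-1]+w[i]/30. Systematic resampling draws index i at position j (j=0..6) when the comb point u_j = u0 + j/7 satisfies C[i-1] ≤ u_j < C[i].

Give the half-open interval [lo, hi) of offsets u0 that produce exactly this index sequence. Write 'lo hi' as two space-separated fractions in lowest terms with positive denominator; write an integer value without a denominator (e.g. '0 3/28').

3/35 1/7

C = [1/6, 1/3, 19/30, 4/5, 14/15, 1, 1]
j=0 picked index 0: u0 ∈ [0, 1/6)
j=1 picked index 1: u0 ∈ [1/42, 4/21)
j=2 picked index 2: u0 ∈ [1/21, 73/210)
j=3 picked index 2: u0 ∈ [-2/21, 43/210)
j=4 picked index 3: u0 ∈ [13/210, 8/35)
j=5 picked index 4: u0 ∈ [3/35, 23/105)
j=6 picked index 5: u0 ∈ [8/105, 1/7)
intersection: [3/35, 1/7)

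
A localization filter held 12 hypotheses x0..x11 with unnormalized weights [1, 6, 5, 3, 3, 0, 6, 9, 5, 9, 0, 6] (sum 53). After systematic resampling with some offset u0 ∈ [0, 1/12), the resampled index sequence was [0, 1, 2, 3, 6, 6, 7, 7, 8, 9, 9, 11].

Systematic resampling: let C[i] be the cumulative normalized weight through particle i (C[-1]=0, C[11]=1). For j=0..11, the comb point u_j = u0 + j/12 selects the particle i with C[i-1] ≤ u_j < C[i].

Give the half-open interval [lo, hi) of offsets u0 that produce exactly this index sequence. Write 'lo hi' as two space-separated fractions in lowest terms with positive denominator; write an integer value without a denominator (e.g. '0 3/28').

C = [1/53, 7/53, 12/53, 15/53, 18/53, 18/53, 24/53, 33/53, 38/53, 47/53, 47/53, 1]
j=0 picked index 0: u0 ∈ [0, 1/53)
j=1 picked index 1: u0 ∈ [-41/636, 31/636)
j=2 picked index 2: u0 ∈ [-11/318, 19/318)
j=3 picked index 3: u0 ∈ [-5/212, 7/212)
j=4 picked index 6: u0 ∈ [1/159, 19/159)
j=5 picked index 6: u0 ∈ [-49/636, 23/636)
j=6 picked index 7: u0 ∈ [-5/106, 13/106)
j=7 picked index 7: u0 ∈ [-83/636, 25/636)
j=8 picked index 8: u0 ∈ [-7/159, 8/159)
j=9 picked index 9: u0 ∈ [-7/212, 29/212)
j=10 picked index 9: u0 ∈ [-37/318, 17/318)
j=11 picked index 11: u0 ∈ [-19/636, 1/12)
intersection: [1/159, 1/53)

1/159 1/53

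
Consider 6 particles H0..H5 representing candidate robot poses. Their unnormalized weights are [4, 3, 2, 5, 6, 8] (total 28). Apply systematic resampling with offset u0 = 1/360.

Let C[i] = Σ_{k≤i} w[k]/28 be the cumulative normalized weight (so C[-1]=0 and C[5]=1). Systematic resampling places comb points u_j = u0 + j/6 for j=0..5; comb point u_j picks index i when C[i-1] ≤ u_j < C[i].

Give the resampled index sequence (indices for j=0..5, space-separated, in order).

C = [1/7, 1/4, 9/28, 1/2, 5/7, 1]
j=0: u_0=1/360 ∈ [0, 1/7) → index 0
j=1: u_1=61/360 ∈ [1/7, 1/4) → index 1
j=2: u_2=121/360 ∈ [9/28, 1/2) → index 3
j=3: u_3=181/360 ∈ [1/2, 5/7) → index 4
j=4: u_4=241/360 ∈ [1/2, 5/7) → index 4
j=5: u_5=301/360 ∈ [5/7, 1) → index 5

0 1 3 4 4 5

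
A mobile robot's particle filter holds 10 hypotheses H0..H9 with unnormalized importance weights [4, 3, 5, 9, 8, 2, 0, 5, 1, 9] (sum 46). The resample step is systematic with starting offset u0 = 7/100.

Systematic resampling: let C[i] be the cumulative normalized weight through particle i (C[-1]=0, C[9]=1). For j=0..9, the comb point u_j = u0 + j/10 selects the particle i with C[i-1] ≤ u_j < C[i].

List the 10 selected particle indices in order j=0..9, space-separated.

C = [2/23, 7/46, 6/23, 21/46, 29/46, 31/46, 31/46, 18/23, 37/46, 1]
j=0: u_0=7/100 ∈ [0, 2/23) → index 0
j=1: u_1=17/100 ∈ [7/46, 6/23) → index 2
j=2: u_2=27/100 ∈ [6/23, 21/46) → index 3
j=3: u_3=37/100 ∈ [6/23, 21/46) → index 3
j=4: u_4=47/100 ∈ [21/46, 29/46) → index 4
j=5: u_5=57/100 ∈ [21/46, 29/46) → index 4
j=6: u_6=67/100 ∈ [29/46, 31/46) → index 5
j=7: u_7=77/100 ∈ [31/46, 18/23) → index 7
j=8: u_8=87/100 ∈ [37/46, 1) → index 9
j=9: u_9=97/100 ∈ [37/46, 1) → index 9

0 2 3 3 4 4 5 7 9 9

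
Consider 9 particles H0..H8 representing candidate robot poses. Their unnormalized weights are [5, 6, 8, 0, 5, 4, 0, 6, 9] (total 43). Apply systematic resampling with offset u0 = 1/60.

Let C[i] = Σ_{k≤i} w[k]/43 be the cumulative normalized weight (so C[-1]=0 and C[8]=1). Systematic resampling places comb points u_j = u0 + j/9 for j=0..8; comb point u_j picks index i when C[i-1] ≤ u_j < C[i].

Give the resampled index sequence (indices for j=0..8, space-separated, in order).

C = [5/43, 11/43, 19/43, 19/43, 24/43, 28/43, 28/43, 34/43, 1]
j=0: u_0=1/60 ∈ [0, 5/43) → index 0
j=1: u_1=23/180 ∈ [5/43, 11/43) → index 1
j=2: u_2=43/180 ∈ [5/43, 11/43) → index 1
j=3: u_3=7/20 ∈ [11/43, 19/43) → index 2
j=4: u_4=83/180 ∈ [19/43, 24/43) → index 4
j=5: u_5=103/180 ∈ [24/43, 28/43) → index 5
j=6: u_6=41/60 ∈ [28/43, 34/43) → index 7
j=7: u_7=143/180 ∈ [34/43, 1) → index 8
j=8: u_8=163/180 ∈ [34/43, 1) → index 8

0 1 1 2 4 5 7 8 8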